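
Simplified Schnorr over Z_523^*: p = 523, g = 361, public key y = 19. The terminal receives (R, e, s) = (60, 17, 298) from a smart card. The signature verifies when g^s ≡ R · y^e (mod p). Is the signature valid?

valid

g^s mod p:
361^2 = 130321 ≡ 94
361^4 ≡ 94^2 = 8836 ≡ 468
361^8 ≡ 468^2 = 219024 ≡ 410
361^16 ≡ 410^2 = 168100 ≡ 217
361^32 ≡ 217^2 = 47089 ≡ 19
361^64 ≡ 19^2 = 361
361^128 ≡ 361^2 = 130321 ≡ 94
361^256 ≡ 94^2 = 8836 ≡ 468
298 = 256 + 32 + 8 + 2, so 361^298 ≡ 468·19·410·94 ≡ 361 (mod 523)
R · y^e mod p:
19^2 = 361
19^4 ≡ 361^2 = 130321 ≡ 94
19^8 ≡ 94^2 = 8836 ≡ 468
19^16 ≡ 468^2 = 219024 ≡ 410
17 = 16 + 1, so 19^17 ≡ 410·19 ≡ 468 (mod 523)
60·468 = 28080 ≡ 361 (mod 523)
361 ≡ 361 (mod 523); signature holds.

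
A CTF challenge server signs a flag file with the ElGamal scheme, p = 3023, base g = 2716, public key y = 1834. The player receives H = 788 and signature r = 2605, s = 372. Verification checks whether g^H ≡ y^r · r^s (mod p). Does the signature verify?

verifies

Left side g^H mod p:
2716^2 = 7376656 ≡ 536
2716^4 ≡ 536^2 = 287296 ≡ 111
2716^8 ≡ 111^2 = 12321 ≡ 229
2716^16 ≡ 229^2 = 52441 ≡ 1050
2716^32 ≡ 1050^2 = 1102500 ≡ 2128
2716^64 ≡ 2128^2 = 4528384 ≡ 2953
2716^128 ≡ 2953^2 = 8720209 ≡ 1877
2716^256 ≡ 1877^2 = 3523129 ≡ 1334
2716^512 ≡ 1334^2 = 1779556 ≡ 2032
788 = 512 + 256 + 16 + 4, so 2716^788 ≡ 2032·1334·1050·111 ≡ 561 (mod 3023)
Right side y^r · r^s mod p:
1834^2 = 3363556 ≡ 1980
1834^4 ≡ 1980^2 = 3920400 ≡ 2592
1834^8 ≡ 2592^2 = 6718464 ≡ 1358
1834^16 ≡ 1358^2 = 1844164 ≡ 134
1834^32 ≡ 134^2 = 17956 ≡ 2841
1834^64 ≡ 2841^2 = 8071281 ≡ 2894
1834^128 ≡ 2894^2 = 8375236 ≡ 1526
1834^256 ≡ 1526^2 = 2328676 ≡ 966
1834^512 ≡ 966^2 = 933156 ≡ 2072
1834^1024 ≡ 2072^2 = 4293184 ≡ 524
1834^2048 ≡ 524^2 = 274576 ≡ 2506
2605 = 2048 + 512 + 32 + 8 + 4 + 1, so 1834^2605 ≡ 2506·2072·2841·1358·2592·1834 ≡ 1054 (mod 3023)
2605^2 = 6786025 ≡ 2413
2605^4 ≡ 2413^2 = 5822569 ≡ 271
2605^8 ≡ 271^2 = 73441 ≡ 889
2605^16 ≡ 889^2 = 790321 ≡ 1318
2605^32 ≡ 1318^2 = 1737124 ≡ 1922
2605^64 ≡ 1922^2 = 3694084 ≡ 3001
2605^128 ≡ 3001^2 = 9006001 ≡ 484
2605^256 ≡ 484^2 = 234256 ≡ 1485
372 = 256 + 64 + 32 + 16 + 4, so 2605^372 ≡ 1485·3001·1922·1318·271 ≡ 1317 (mod 3023)
1054·1317 = 1388118 ≡ 561 (mod 3023)
561 ≡ 561 (mod 3023), so the signature is genuine.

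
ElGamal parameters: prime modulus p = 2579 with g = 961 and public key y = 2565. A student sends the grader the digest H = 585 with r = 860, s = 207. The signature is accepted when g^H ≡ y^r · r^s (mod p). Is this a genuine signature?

forged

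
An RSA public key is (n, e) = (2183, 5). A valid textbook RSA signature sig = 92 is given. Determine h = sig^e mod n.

sig^2 ≡ 92^2 = 8464 ≡ 1915
sig^4 ≡ 1915^2 = 3667225 ≡ 1968
5 = 4 + 1, so sig^5 ≡ 1968·92 ≡ 2050 (mod 2183)

2050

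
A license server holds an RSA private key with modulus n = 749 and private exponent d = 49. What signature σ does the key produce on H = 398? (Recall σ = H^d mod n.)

H^2 ≡ 398^2 = 158404 ≡ 365
H^4 ≡ 365^2 = 133225 ≡ 652
H^8 ≡ 652^2 = 425104 ≡ 421
H^16 ≡ 421^2 = 177241 ≡ 477
H^32 ≡ 477^2 = 227529 ≡ 582
49 = 32 + 16 + 1, so H^49 ≡ 582·477·398 ≡ 139 (mod 749)

139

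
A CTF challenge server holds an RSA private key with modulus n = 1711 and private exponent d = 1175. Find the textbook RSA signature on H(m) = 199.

(H(m))^2 ≡ 199^2 = 39601 ≡ 248
(H(m))^4 ≡ 248^2 = 61504 ≡ 1619
(H(m))^8 ≡ 1619^2 = 2621161 ≡ 1620
(H(m))^16 ≡ 1620^2 = 2624400 ≡ 1437
(H(m))^32 ≡ 1437^2 = 2064969 ≡ 1503
(H(m))^64 ≡ 1503^2 = 2259009 ≡ 489
(H(m))^128 ≡ 489^2 = 239121 ≡ 1292
(H(m))^256 ≡ 1292^2 = 1669264 ≡ 1039
(H(m))^512 ≡ 1039^2 = 1079521 ≡ 1591
(H(m))^1024 ≡ 1591^2 = 2531281 ≡ 712
1175 = 1024 + 128 + 16 + 4 + 2 + 1, so (H(m))^1175 ≡ 712·1292·1437·1619·248·199 ≡ 1602 (mod 1711)

1602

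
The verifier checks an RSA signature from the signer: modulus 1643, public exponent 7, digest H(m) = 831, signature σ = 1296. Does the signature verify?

verifies

Squares mod 1643: σ^1≡1296, σ^2≡470, σ^4≡738
7 = 4 + 2 + 1, so σ^7 ≡ 738·470·1296 ≡ 831 (mod 1643)
Since 831 equals the digest 831, verification succeeds.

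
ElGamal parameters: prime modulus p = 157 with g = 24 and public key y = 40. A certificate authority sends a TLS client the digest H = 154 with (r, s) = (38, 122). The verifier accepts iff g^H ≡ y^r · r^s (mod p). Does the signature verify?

Left side g^H mod p:
24^2 = 576 ≡ 105
24^4 ≡ 105^2 = 11025 ≡ 35
24^8 ≡ 35^2 = 1225 ≡ 126
24^16 ≡ 126^2 = 15876 ≡ 19
24^32 ≡ 19^2 = 361 ≡ 47
24^64 ≡ 47^2 = 2209 ≡ 11
24^128 ≡ 11^2 = 121
154 = 128 + 16 + 8 + 2, so 24^154 ≡ 121·19·126·105 ≡ 3 (mod 157)
Right side y^r · r^s mod p:
40^2 = 1600 ≡ 30
40^4 ≡ 30^2 = 900 ≡ 115
40^8 ≡ 115^2 = 13225 ≡ 37
40^16 ≡ 37^2 = 1369 ≡ 113
40^32 ≡ 113^2 = 12769 ≡ 52
38 = 32 + 4 + 2, so 40^38 ≡ 52·115·30 ≡ 106 (mod 157)
38^2 = 1444 ≡ 31
38^4 ≡ 31^2 = 961 ≡ 19
38^8 ≡ 19^2 = 361 ≡ 47
38^16 ≡ 47^2 = 2209 ≡ 11
38^32 ≡ 11^2 = 121
38^64 ≡ 121^2 = 14641 ≡ 40
122 = 64 + 32 + 16 + 8 + 2, so 38^122 ≡ 40·121·11·47·31 ≡ 120 (mod 157)
106·120 = 12720 ≡ 3 (mod 157)
3 ≡ 3 (mod 157), so the signature is genuine.

verifies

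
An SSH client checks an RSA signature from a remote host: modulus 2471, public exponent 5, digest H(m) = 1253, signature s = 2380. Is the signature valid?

valid

s^5 mod 2471 = 1253
s^5 mod 2471 = 1253 matches H(m).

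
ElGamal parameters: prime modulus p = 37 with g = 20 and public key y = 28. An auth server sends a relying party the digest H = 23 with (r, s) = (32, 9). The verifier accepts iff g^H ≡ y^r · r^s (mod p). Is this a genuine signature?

Left side g^H mod p:
20^23 mod 37 = 19
Right side y^r · r^s mod p:
28^32 mod 37 = 34
32^9 mod 37 = 31
34·31 = 1054 ≡ 18 (mod 37)
19 ≠ 18, so verification fails.

forged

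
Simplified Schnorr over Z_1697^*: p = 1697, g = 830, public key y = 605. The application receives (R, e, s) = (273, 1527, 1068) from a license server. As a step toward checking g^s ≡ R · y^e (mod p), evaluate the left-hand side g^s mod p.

1497

830^2 = 688900 ≡ 1615
830^4 ≡ 1615^2 = 2608225 ≡ 1633
830^8 ≡ 1633^2 = 2666689 ≡ 702
830^16 ≡ 702^2 = 492804 ≡ 674
830^32 ≡ 674^2 = 454276 ≡ 1177
830^64 ≡ 1177^2 = 1385329 ≡ 577
830^128 ≡ 577^2 = 332929 ≡ 317
830^256 ≡ 317^2 = 100489 ≡ 366
830^512 ≡ 366^2 = 133956 ≡ 1590
830^1024 ≡ 1590^2 = 2528100 ≡ 1267
1068 = 1024 + 32 + 8 + 4, so 830^1068 ≡ 1267·1177·702·1633 ≡ 1497 (mod 1697)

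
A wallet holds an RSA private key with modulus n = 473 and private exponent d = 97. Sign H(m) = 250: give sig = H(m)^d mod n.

(H(m))^97 mod 473 = 145

145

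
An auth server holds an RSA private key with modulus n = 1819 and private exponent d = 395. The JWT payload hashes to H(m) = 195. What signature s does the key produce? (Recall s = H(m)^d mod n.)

(H(m))^2 ≡ 195^2 = 38025 ≡ 1645
(H(m))^4 ≡ 1645^2 = 2706025 ≡ 1172
(H(m))^8 ≡ 1172^2 = 1373584 ≡ 239
(H(m))^16 ≡ 239^2 = 57121 ≡ 732
(H(m))^32 ≡ 732^2 = 535824 ≡ 1038
(H(m))^64 ≡ 1038^2 = 1077444 ≡ 596
(H(m))^128 ≡ 596^2 = 355216 ≡ 511
(H(m))^256 ≡ 511^2 = 261121 ≡ 1004
395 = 256 + 128 + 8 + 2 + 1, so (H(m))^395 ≡ 1004·511·239·1645·195 ≡ 104 (mod 1819)

104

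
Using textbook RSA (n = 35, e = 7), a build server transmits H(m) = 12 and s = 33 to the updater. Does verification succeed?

s^7 mod 35 = 12
12 = H(m), so the signature checks out.

passes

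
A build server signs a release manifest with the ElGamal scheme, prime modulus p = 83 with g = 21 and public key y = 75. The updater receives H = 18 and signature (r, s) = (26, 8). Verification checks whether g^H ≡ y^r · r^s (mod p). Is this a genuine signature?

Left side g^H mod p:
21^2 = 441 ≡ 26
21^4 ≡ 26^2 = 676 ≡ 12
21^8 ≡ 12^2 = 144 ≡ 61
21^16 ≡ 61^2 = 3721 ≡ 69
18 = 16 + 2, so 21^18 ≡ 69·26 ≡ 51 (mod 83)
Right side y^r · r^s mod p:
75^2 = 5625 ≡ 64
75^4 ≡ 64^2 = 4096 ≡ 29
75^8 ≡ 29^2 = 841 ≡ 11
75^16 ≡ 11^2 = 121 ≡ 38
26 = 16 + 8 + 2, so 75^26 ≡ 38·11·64 ≡ 26 (mod 83)
26^2 = 676 ≡ 12
26^4 ≡ 12^2 = 144 ≡ 61
26^8 ≡ 61^2 = 3721 ≡ 69
26·69 = 1794 ≡ 51 (mod 83)
51 ≡ 51 (mod 83), so the signature is genuine.

genuine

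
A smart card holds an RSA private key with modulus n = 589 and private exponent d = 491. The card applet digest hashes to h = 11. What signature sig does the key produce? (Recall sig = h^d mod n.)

520

Squares mod 589: h^1≡11, h^2≡121, h^4≡505, h^8≡577, h^16≡144, h^32≡121, h^64≡505, h^128≡577, h^256≡144
491 = 256 + 128 + 64 + 32 + 8 + 2 + 1, so h^491 ≡ 144·577·505·121·577·121·11 ≡ 520 (mod 589)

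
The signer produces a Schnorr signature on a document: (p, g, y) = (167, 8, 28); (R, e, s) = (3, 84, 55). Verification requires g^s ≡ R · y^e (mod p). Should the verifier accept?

g^s mod p:
8^2 = 64
8^4 ≡ 64^2 = 4096 ≡ 88
8^8 ≡ 88^2 = 7744 ≡ 62
8^16 ≡ 62^2 = 3844 ≡ 3
8^32 ≡ 3^2 = 9
55 = 32 + 16 + 4 + 2 + 1, so 8^55 ≡ 9·3·88·64·8 ≡ 84 (mod 167)
R · y^e mod p:
28^2 = 784 ≡ 116
28^4 ≡ 116^2 = 13456 ≡ 96
28^8 ≡ 96^2 = 9216 ≡ 31
28^16 ≡ 31^2 = 961 ≡ 126
28^32 ≡ 126^2 = 15876 ≡ 11
28^64 ≡ 11^2 = 121
84 = 64 + 16 + 4, so 28^84 ≡ 121·126·96 ≡ 28 (mod 167)
3·28 = 84 ≡ 84 (mod 167)
84 ≡ 84 (mod 167); signature holds.

accept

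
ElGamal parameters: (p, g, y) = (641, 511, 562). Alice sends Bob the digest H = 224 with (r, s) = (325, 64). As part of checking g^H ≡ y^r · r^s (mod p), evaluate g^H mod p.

357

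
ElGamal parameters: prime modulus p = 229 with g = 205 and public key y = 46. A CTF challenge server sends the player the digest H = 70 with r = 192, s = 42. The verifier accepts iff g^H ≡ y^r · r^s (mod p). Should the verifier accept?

Left side g^H mod p:
205^2 = 42025 ≡ 118
205^4 ≡ 118^2 = 13924 ≡ 184
205^8 ≡ 184^2 = 33856 ≡ 193
205^16 ≡ 193^2 = 37249 ≡ 151
205^32 ≡ 151^2 = 22801 ≡ 130
205^64 ≡ 130^2 = 16900 ≡ 183
70 = 64 + 4 + 2, so 205^70 ≡ 183·184·118 ≡ 146 (mod 229)
Right side y^r · r^s mod p:
46^2 = 2116 ≡ 55
46^4 ≡ 55^2 = 3025 ≡ 48
46^8 ≡ 48^2 = 2304 ≡ 14
46^16 ≡ 14^2 = 196
46^32 ≡ 196^2 = 38416 ≡ 173
46^64 ≡ 173^2 = 29929 ≡ 159
46^128 ≡ 159^2 = 25281 ≡ 91
192 = 128 + 64, so 46^192 ≡ 91·159 ≡ 42 (mod 229)
192^2 = 36864 ≡ 224
192^4 ≡ 224^2 = 50176 ≡ 25
192^8 ≡ 25^2 = 625 ≡ 167
192^16 ≡ 167^2 = 27889 ≡ 180
192^32 ≡ 180^2 = 32400 ≡ 111
42 = 32 + 8 + 2, so 192^42 ≡ 111·167·224 ≡ 60 (mod 229)
42·60 = 2520 ≡ 1 (mod 229)
146 ≠ 1, so verification fails.

reject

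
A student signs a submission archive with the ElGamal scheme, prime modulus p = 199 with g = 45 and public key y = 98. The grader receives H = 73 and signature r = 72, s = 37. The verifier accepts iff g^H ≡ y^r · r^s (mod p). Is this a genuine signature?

genuine

Left side g^H mod p:
45^2 = 2025 ≡ 35
45^4 ≡ 35^2 = 1225 ≡ 31
45^8 ≡ 31^2 = 961 ≡ 165
45^16 ≡ 165^2 = 27225 ≡ 161
45^32 ≡ 161^2 = 25921 ≡ 51
45^64 ≡ 51^2 = 2601 ≡ 14
73 = 64 + 8 + 1, so 45^73 ≡ 14·165·45 ≡ 72 (mod 199)
Right side y^r · r^s mod p:
98^2 = 9604 ≡ 52
98^4 ≡ 52^2 = 2704 ≡ 117
98^8 ≡ 117^2 = 13689 ≡ 157
98^16 ≡ 157^2 = 24649 ≡ 172
98^32 ≡ 172^2 = 29584 ≡ 132
98^64 ≡ 132^2 = 17424 ≡ 111
72 = 64 + 8, so 98^72 ≡ 111·157 ≡ 114 (mod 199)
72^2 = 5184 ≡ 10
72^4 ≡ 10^2 = 100
72^8 ≡ 100^2 = 10000 ≡ 50
72^16 ≡ 50^2 = 2500 ≡ 112
72^32 ≡ 112^2 = 12544 ≡ 7
37 = 32 + 4 + 1, so 72^37 ≡ 7·100·72 ≡ 53 (mod 199)
114·53 = 6042 ≡ 72 (mod 199)
72 ≡ 72 (mod 199), so the signature is genuine.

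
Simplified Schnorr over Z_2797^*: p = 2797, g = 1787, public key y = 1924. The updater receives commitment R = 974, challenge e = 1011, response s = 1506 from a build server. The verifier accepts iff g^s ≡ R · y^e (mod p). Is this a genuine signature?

forged

g^s mod p:
1787^2 = 3193369 ≡ 1992
1787^4 ≡ 1992^2 = 3968064 ≡ 1918
1787^8 ≡ 1918^2 = 3678724 ≡ 669
1787^16 ≡ 669^2 = 447561 ≡ 41
1787^32 ≡ 41^2 = 1681
1787^64 ≡ 1681^2 = 2825761 ≡ 791
1787^128 ≡ 791^2 = 625681 ≡ 1950
1787^256 ≡ 1950^2 = 3802500 ≡ 1377
1787^512 ≡ 1377^2 = 1896129 ≡ 2560
1787^1024 ≡ 2560^2 = 6553600 ≡ 229
1506 = 1024 + 256 + 128 + 64 + 32 + 2, so 1787^1506 ≡ 229·1377·1950·791·1681·1992 ≡ 423 (mod 2797)
R · y^e mod p:
1924^2 = 3701776 ≡ 1345
1924^4 ≡ 1345^2 = 1809025 ≡ 2163
1924^8 ≡ 2163^2 = 4678569 ≡ 1985
1924^16 ≡ 1985^2 = 3940225 ≡ 2049
1924^32 ≡ 2049^2 = 4198401 ≡ 104
1924^64 ≡ 104^2 = 10816 ≡ 2425
1924^128 ≡ 2425^2 = 5880625 ≡ 1331
1924^256 ≡ 1331^2 = 1771561 ≡ 1060
1924^512 ≡ 1060^2 = 1123600 ≡ 2003
1011 = 512 + 256 + 128 + 64 + 32 + 16 + 2 + 1, so 1924^1011 ≡ 2003·1060·1331·2425·104·2049·1345·1924 ≡ 1767 (mod 2797)
974·1767 = 1721058 ≡ 903 (mod 2797)
423 ≠ 903; the check fails.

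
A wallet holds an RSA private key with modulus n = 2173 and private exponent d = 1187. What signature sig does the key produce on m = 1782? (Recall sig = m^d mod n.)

m^2 ≡ 1782^2 = 3175524 ≡ 771
m^4 ≡ 771^2 = 594441 ≡ 1212
m^8 ≡ 1212^2 = 1468944 ≡ 2169
m^16 ≡ 2169^2 = 4704561 ≡ 16
m^32 ≡ 16^2 = 256
m^64 ≡ 256^2 = 65536 ≡ 346
m^128 ≡ 346^2 = 119716 ≡ 201
m^256 ≡ 201^2 = 40401 ≡ 1287
m^512 ≡ 1287^2 = 1656369 ≡ 543
m^1024 ≡ 543^2 = 294849 ≡ 1494
1187 = 1024 + 128 + 32 + 2 + 1, so m^1187 ≡ 1494·201·256·771·1782 ≡ 585 (mod 2173)

585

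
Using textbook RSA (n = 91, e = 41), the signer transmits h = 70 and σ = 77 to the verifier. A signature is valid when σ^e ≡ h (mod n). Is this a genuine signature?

forged

Squares mod 91: σ^1≡77, σ^2≡14, σ^4≡14, σ^8≡14, σ^16≡14, σ^32≡14
41 = 32 + 8 + 1, so σ^41 ≡ 14·14·77 ≡ 77 (mod 91)
σ^41 mod 91 = 77, but h = 70.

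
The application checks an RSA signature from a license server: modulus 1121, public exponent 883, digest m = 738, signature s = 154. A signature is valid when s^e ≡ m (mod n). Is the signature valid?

s^2 ≡ 154^2 = 23716 ≡ 175
s^4 ≡ 175^2 = 30625 ≡ 358
s^8 ≡ 358^2 = 128164 ≡ 370
s^16 ≡ 370^2 = 136900 ≡ 138
s^32 ≡ 138^2 = 19044 ≡ 1108
s^64 ≡ 1108^2 = 1227664 ≡ 169
s^128 ≡ 169^2 = 28561 ≡ 536
s^256 ≡ 536^2 = 287296 ≡ 320
s^512 ≡ 320^2 = 102400 ≡ 389
883 = 512 + 256 + 64 + 32 + 16 + 2 + 1, so s^883 ≡ 389·320·169·1108·138·175·154 ≡ 534 (mod 1121)
s^883 mod 1121 = 534, but m = 738.

invalid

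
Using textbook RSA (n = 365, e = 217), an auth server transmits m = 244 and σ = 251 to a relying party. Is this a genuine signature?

forged

σ^217 mod 365 = 251
The recovered value 251 does not match the digest 244.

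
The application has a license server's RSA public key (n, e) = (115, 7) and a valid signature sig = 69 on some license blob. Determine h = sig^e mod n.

69

Squares mod 115: sig^1≡69, sig^2≡46, sig^4≡46
7 = 4 + 2 + 1, so sig^7 ≡ 46·46·69 ≡ 69 (mod 115)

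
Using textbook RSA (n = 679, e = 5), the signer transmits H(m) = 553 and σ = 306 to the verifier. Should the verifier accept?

reject

σ^2 ≡ 306^2 = 93636 ≡ 613
σ^4 ≡ 613^2 = 375769 ≡ 282
5 = 4 + 1, so σ^5 ≡ 282·306 ≡ 59 (mod 679)
59 ≠ 553, so verification fails.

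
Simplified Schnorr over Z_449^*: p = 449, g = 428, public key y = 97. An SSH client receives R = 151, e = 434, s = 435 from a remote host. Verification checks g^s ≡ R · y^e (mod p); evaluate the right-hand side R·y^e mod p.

166

97^2 = 9409 ≡ 429
97^4 ≡ 429^2 = 184041 ≡ 400
97^8 ≡ 400^2 = 160000 ≡ 156
97^16 ≡ 156^2 = 24336 ≡ 90
97^32 ≡ 90^2 = 8100 ≡ 18
97^64 ≡ 18^2 = 324
97^128 ≡ 324^2 = 104976 ≡ 359
97^256 ≡ 359^2 = 128881 ≡ 18
434 = 256 + 128 + 32 + 16 + 2, so 97^434 ≡ 18·359·18·90·429 ≡ 349 (mod 449)
R · y^e ≡ 151·349 = 52699 ≡ 166 (mod 449)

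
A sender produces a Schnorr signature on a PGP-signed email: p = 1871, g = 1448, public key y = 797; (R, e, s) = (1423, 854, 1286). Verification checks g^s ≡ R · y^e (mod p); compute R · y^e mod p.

727

797^2 = 635209 ≡ 940
797^4 ≡ 940^2 = 883600 ≡ 488
797^8 ≡ 488^2 = 238144 ≡ 527
797^16 ≡ 527^2 = 277729 ≡ 821
797^32 ≡ 821^2 = 674041 ≡ 481
797^64 ≡ 481^2 = 231361 ≡ 1228
797^128 ≡ 1228^2 = 1507984 ≡ 1829
797^256 ≡ 1829^2 = 3345241 ≡ 1764
797^512 ≡ 1764^2 = 3111696 ≡ 223
854 = 512 + 256 + 64 + 16 + 4 + 2, so 797^854 ≡ 223·1764·1228·821·488·940 ≡ 771 (mod 1871)
R · y^e ≡ 1423·771 = 1097133 ≡ 727 (mod 1871)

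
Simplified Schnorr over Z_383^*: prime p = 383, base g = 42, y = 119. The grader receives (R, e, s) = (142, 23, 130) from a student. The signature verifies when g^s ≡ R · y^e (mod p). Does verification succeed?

fails

g^s mod p:
Squares mod 383: 42^1≡42, 42^2≡232, 42^4≡204, 42^8≡252, 42^16≡309, 42^32≡114, 42^64≡357, 42^128≡293
130 = 128 + 2, so 42^130 ≡ 293·232 ≡ 185 (mod 383)
R · y^e mod p:
Squares mod 383: 119^1≡119, 119^2≡373, 119^4≡100, 119^8≡42, 119^16≡232
23 = 16 + 4 + 2 + 1, so 119^23 ≡ 232·100·373·119 ≡ 172 (mod 383)
142·172 = 24424 ≡ 295 (mod 383)
185 ≠ 295; the check fails.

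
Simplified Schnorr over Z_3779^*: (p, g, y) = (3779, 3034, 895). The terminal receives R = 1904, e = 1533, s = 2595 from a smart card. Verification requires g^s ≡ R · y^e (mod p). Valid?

no

g^s mod p:
Squares mod 3779: 3034^1≡3034, 3034^2≡3291, 3034^4≡67, 3034^8≡710, 3034^16≡1493, 3034^32≡3218, 3034^64≡1064, 3034^128≡2175, 3034^256≡3096, 3034^512≡1672, 3034^1024≡2903, 3034^2048≡239
2595 = 2048 + 512 + 32 + 2 + 1, so 3034^2595 ≡ 239·1672·3218·3291·3034 ≡ 3677 (mod 3779)
R · y^e mod p:
Squares mod 3779: 895^1≡895, 895^2≡3656, 895^4≡13, 895^8≡169, 895^16≡2108, 895^32≡3339, 895^64≡871, 895^128≡2841, 895^256≡3116, 895^512≡1205, 895^1024≡889
1533 = 1024 + 256 + 128 + 64 + 32 + 16 + 8 + 4 + 1, so 895^1533 ≡ 889·3116·2841·871·3339·2108·169·13·895 ≡ 3041 (mod 3779)
1904·3041 = 5790064 ≡ 636 (mod 3779)
3677 ≠ 636; the check fails.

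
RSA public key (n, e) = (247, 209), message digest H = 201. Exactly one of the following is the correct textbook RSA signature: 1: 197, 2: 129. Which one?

Candidate 1: 197^2 = 38809 ≡ 30; 197^4 ≡ 30^2 = 900 ≡ 159; 197^8 ≡ 159^2 = 25281 ≡ 87; 197^16 ≡ 87^2 = 7569 ≡ 159; 197^32 ≡ 159^2 = 25281 ≡ 87; 197^64 ≡ 87^2 = 7569 ≡ 159; 197^128 ≡ 159^2 = 25281 ≡ 87; 209 = 128 + 64 + 16 + 1, so 197^209 ≡ 87·159·159·197 ≡ 201 (mod 247)
  → matches H = 201
Candidate 2: 129^2 = 16641 ≡ 92; 129^4 ≡ 92^2 = 8464 ≡ 66; 129^8 ≡ 66^2 = 4356 ≡ 157; 129^16 ≡ 157^2 = 24649 ≡ 196; 129^32 ≡ 196^2 = 38416 ≡ 131; 129^64 ≡ 131^2 = 17161 ≡ 118; 129^128 ≡ 118^2 = 13924 ≡ 92; 209 = 128 + 64 + 16 + 1, so 129^209 ≡ 92·118·196·129 ≡ 155 (mod 247)

1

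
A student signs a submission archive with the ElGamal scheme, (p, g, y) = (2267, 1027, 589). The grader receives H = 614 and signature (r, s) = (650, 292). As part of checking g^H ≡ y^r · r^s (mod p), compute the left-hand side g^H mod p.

1027^2 = 1054729 ≡ 574
1027^4 ≡ 574^2 = 329476 ≡ 761
1027^8 ≡ 761^2 = 579121 ≡ 1036
1027^16 ≡ 1036^2 = 1073296 ≡ 1005
1027^32 ≡ 1005^2 = 1010025 ≡ 1210
1027^64 ≡ 1210^2 = 1464100 ≡ 1885
1027^128 ≡ 1885^2 = 3553225 ≡ 836
1027^256 ≡ 836^2 = 698896 ≡ 660
1027^512 ≡ 660^2 = 435600 ≡ 336
614 = 512 + 64 + 32 + 4 + 2, so 1027^614 ≡ 336·1885·1210·761·574 ≡ 609 (mod 2267)

609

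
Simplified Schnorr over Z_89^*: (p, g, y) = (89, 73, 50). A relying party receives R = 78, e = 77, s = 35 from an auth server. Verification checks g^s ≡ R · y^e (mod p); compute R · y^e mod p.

50^2 = 2500 ≡ 8
50^4 ≡ 8^2 = 64
50^8 ≡ 64^2 = 4096 ≡ 2
50^16 ≡ 2^2 = 4
50^32 ≡ 4^2 = 16
50^64 ≡ 16^2 = 256 ≡ 78
77 = 64 + 8 + 4 + 1, so 50^77 ≡ 78·2·64·50 ≡ 88 (mod 89)
R · y^e ≡ 78·88 = 6864 ≡ 11 (mod 89)

11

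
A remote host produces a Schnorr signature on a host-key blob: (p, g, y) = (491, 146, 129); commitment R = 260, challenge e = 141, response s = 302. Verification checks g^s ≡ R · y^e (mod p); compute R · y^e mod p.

129^2 = 16641 ≡ 438
129^4 ≡ 438^2 = 191844 ≡ 354
129^8 ≡ 354^2 = 125316 ≡ 111
129^16 ≡ 111^2 = 12321 ≡ 46
129^32 ≡ 46^2 = 2116 ≡ 152
129^64 ≡ 152^2 = 23104 ≡ 27
129^128 ≡ 27^2 = 729 ≡ 238
141 = 128 + 8 + 4 + 1, so 129^141 ≡ 238·111·354·129 ≡ 203 (mod 491)
R · y^e ≡ 260·203 = 52780 ≡ 243 (mod 491)

243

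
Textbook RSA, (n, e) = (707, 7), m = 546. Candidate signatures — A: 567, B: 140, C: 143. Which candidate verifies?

B

Candidate A: Squares mod 707: 567^1≡567, 567^2≡511, 567^4≡238; 7 = 4 + 2 + 1, so 567^7 ≡ 238·511·567 ≡ 161 (mod 707)
Candidate B: Squares mod 707: 140^1≡140, 140^2≡511, 140^4≡238; 7 = 4 + 2 + 1, so 140^7 ≡ 238·511·140 ≡ 546 (mod 707)
  → matches m = 546
Candidate C: Squares mod 707: 143^1≡143, 143^2≡653, 143^4≡88; 7 = 4 + 2 + 1, so 143^7 ≡ 88·653·143 ≡ 598 (mod 707)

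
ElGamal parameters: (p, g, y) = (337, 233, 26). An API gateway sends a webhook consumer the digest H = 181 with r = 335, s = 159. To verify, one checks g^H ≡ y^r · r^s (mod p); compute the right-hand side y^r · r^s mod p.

Squares mod 337: 26^1≡26, 26^2≡2, 26^4≡4, 26^8≡16, 26^16≡256, 26^32≡158, 26^64≡26, 26^128≡2, 26^256≡4
335 = 256 + 64 + 8 + 4 + 2 + 1, so 26^335 ≡ 4·26·16·4·2·26 ≡ 13 (mod 337)
Squares mod 337: 335^1≡335, 335^2≡4, 335^4≡16, 335^8≡256, 335^16≡158, 335^32≡26, 335^64≡2, 335^128≡4
159 = 128 + 16 + 8 + 4 + 2 + 1, so 335^159 ≡ 4·158·256·16·4·335 ≡ 285 (mod 337)
y^r · r^s ≡ 13·285 = 3705 ≡ 335 (mod 337)

335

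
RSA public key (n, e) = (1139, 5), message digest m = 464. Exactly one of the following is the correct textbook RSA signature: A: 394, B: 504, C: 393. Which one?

Candidate A: Squares mod 1139: 394^1≡394, 394^2≡332, 394^4≡880; 5 = 4 + 1, so 394^5 ≡ 880·394 ≡ 464 (mod 1139)
  → matches m = 464
Candidate B: Squares mod 1139: 504^1≡504, 504^2≡19, 504^4≡361; 5 = 4 + 1, so 504^5 ≡ 361·504 ≡ 843 (mod 1139)
Candidate C: Squares mod 1139: 393^1≡393, 393^2≡684, 393^4≡866; 5 = 4 + 1, so 393^5 ≡ 866·393 ≡ 916 (mod 1139)

A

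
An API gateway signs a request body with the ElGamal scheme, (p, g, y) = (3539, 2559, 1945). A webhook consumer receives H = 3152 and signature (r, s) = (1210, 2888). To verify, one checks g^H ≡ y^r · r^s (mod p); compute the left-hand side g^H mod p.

2559^3152 mod 3539 = 3206

3206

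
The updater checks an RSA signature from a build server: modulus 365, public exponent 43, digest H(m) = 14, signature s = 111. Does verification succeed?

fails

Squares mod 365: s^1≡111, s^2≡276, s^4≡256, s^8≡201, s^16≡251, s^32≡221
43 = 32 + 8 + 2 + 1, so s^43 ≡ 221·201·276·111 ≡ 61 (mod 365)
s^43 mod 365 = 61, but H(m) = 14.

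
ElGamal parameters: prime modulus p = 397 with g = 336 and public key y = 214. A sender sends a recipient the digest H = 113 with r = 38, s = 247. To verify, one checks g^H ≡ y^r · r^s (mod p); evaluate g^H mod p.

336^2 = 112896 ≡ 148
336^4 ≡ 148^2 = 21904 ≡ 69
336^8 ≡ 69^2 = 4761 ≡ 394
336^16 ≡ 394^2 = 155236 ≡ 9
336^32 ≡ 9^2 = 81
336^64 ≡ 81^2 = 6561 ≡ 209
113 = 64 + 32 + 16 + 1, so 336^113 ≡ 209·81·9·336 ≡ 146 (mod 397)

146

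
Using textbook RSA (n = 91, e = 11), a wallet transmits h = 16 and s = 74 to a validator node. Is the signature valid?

valid

Squares mod 91: s^1≡74, s^2≡16, s^4≡74, s^8≡16
11 = 8 + 2 + 1, so s^11 ≡ 16·16·74 ≡ 16 (mod 91)
16 = h, so the signature checks out.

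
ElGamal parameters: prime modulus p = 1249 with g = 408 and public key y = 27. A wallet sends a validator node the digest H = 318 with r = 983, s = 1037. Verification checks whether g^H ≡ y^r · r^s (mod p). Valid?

no

Left side g^H mod p:
Squares mod 1249: 408^1≡408, 408^2≡347, 408^4≡505, 408^8≡229, 408^16≡1232, 408^32≡289, 408^64≡1087, 408^128≡15, 408^256≡225
318 = 256 + 32 + 16 + 8 + 4 + 2, so 408^318 ≡ 225·289·1232·229·505·347 ≡ 874 (mod 1249)
Right side y^r · r^s mod p:
Squares mod 1249: 27^1≡27, 27^2≡729, 27^4≡616, 27^8≡1009, 27^16≡146, 27^32≡83, 27^64≡644, 27^128≡68, 27^256≡877, 27^512≡994
983 = 512 + 256 + 128 + 64 + 16 + 4 + 2 + 1, so 27^983 ≡ 994·877·68·644·146·616·729·27 ≡ 1124 (mod 1249)
Squares mod 1249: 983^1≡983, 983^2≡812, 983^4≡1121, 983^8≡147, 983^16≡376, 983^32≡239, 983^64≡916, 983^128≡977, 983^256≡293, 983^512≡917, 983^1024≡312
1037 = 1024 + 8 + 4 + 1, so 983^1037 ≡ 312·147·1121·983 ≡ 234 (mod 1249)
1124·234 = 263016 ≡ 726 (mod 1249)
874 ≠ 726, so verification fails.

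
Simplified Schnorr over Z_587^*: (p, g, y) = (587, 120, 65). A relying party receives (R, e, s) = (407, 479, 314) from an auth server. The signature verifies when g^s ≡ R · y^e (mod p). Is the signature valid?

invalid

g^s mod p:
120^2 = 14400 ≡ 312
120^4 ≡ 312^2 = 97344 ≡ 489
120^8 ≡ 489^2 = 239121 ≡ 212
120^16 ≡ 212^2 = 44944 ≡ 332
120^32 ≡ 332^2 = 110224 ≡ 455
120^64 ≡ 455^2 = 207025 ≡ 401
120^128 ≡ 401^2 = 160801 ≡ 550
120^256 ≡ 550^2 = 302500 ≡ 195
314 = 256 + 32 + 16 + 8 + 2, so 120^314 ≡ 195·455·332·212·312 ≡ 404 (mod 587)
R · y^e mod p:
65^2 = 4225 ≡ 116
65^4 ≡ 116^2 = 13456 ≡ 542
65^8 ≡ 542^2 = 293764 ≡ 264
65^16 ≡ 264^2 = 69696 ≡ 430
65^32 ≡ 430^2 = 184900 ≡ 582
65^64 ≡ 582^2 = 338724 ≡ 25
65^128 ≡ 25^2 = 625 ≡ 38
65^256 ≡ 38^2 = 1444 ≡ 270
479 = 256 + 128 + 64 + 16 + 8 + 4 + 2 + 1, so 65^479 ≡ 270·38·25·430·264·542·116·65 ≡ 453 (mod 587)
407·453 = 184371 ≡ 53 (mod 587)
404 ≠ 53; the check fails.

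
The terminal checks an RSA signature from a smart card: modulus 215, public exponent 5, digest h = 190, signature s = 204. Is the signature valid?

invalid

s^2 ≡ 204^2 = 41616 ≡ 121
s^4 ≡ 121^2 = 14641 ≡ 21
5 = 4 + 1, so s^5 ≡ 21·204 ≡ 199 (mod 215)
The recovered value 199 does not match the digest 190.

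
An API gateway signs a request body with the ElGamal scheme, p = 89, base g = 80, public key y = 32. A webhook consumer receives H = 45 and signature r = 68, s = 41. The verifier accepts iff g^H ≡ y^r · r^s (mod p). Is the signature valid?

Left side g^H mod p:
80^2 = 6400 ≡ 81
80^4 ≡ 81^2 = 6561 ≡ 64
80^8 ≡ 64^2 = 4096 ≡ 2
80^16 ≡ 2^2 = 4
80^32 ≡ 4^2 = 16
45 = 32 + 8 + 4 + 1, so 80^45 ≡ 16·2·64·80 ≡ 80 (mod 89)
Right side y^r · r^s mod p:
32^2 = 1024 ≡ 45
32^4 ≡ 45^2 = 2025 ≡ 67
32^8 ≡ 67^2 = 4489 ≡ 39
32^16 ≡ 39^2 = 1521 ≡ 8
32^32 ≡ 8^2 = 64
32^64 ≡ 64^2 = 4096 ≡ 2
68 = 64 + 4, so 32^68 ≡ 2·67 ≡ 45 (mod 89)
68^2 = 4624 ≡ 85
68^4 ≡ 85^2 = 7225 ≡ 16
68^8 ≡ 16^2 = 256 ≡ 78
68^16 ≡ 78^2 = 6084 ≡ 32
68^32 ≡ 32^2 = 1024 ≡ 45
41 = 32 + 8 + 1, so 68^41 ≡ 45·78·68 ≡ 71 (mod 89)
45·71 = 3195 ≡ 80 (mod 89)
80 ≡ 80 (mod 89), so the signature is genuine.

valid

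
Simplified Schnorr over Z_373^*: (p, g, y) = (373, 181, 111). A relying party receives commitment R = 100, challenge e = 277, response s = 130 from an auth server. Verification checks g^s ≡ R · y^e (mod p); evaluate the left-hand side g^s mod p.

257

Squares mod 373: 181^1≡181, 181^2≡310, 181^4≡239, 181^8≡52, 181^16≡93, 181^32≡70, 181^64≡51, 181^128≡363
130 = 128 + 2, so 181^130 ≡ 363·310 ≡ 257 (mod 373)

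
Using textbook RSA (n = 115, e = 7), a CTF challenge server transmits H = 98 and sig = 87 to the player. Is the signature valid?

valid

Squares mod 115: sig^1≡87, sig^2≡94, sig^4≡96
7 = 4 + 2 + 1, so sig^7 ≡ 96·94·87 ≡ 98 (mod 115)
Since 98 equals the digest 98, verification succeeds.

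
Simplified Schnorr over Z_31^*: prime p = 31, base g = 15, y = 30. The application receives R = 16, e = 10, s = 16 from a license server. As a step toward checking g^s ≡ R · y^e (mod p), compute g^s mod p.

Squares mod 31: 15^1≡15, 15^2≡8, 15^4≡2, 15^8≡4, 15^16≡16
15^16 ≡ 16 (mod 31)

16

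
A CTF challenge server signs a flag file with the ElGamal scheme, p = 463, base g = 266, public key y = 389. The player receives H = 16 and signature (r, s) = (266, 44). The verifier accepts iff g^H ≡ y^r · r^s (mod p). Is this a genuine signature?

genuine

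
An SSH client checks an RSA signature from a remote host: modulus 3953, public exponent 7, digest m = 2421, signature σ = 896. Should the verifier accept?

σ^2 ≡ 896^2 = 802816 ≡ 357
σ^4 ≡ 357^2 = 127449 ≡ 953
7 = 4 + 2 + 1, so σ^7 ≡ 953·357·896 ≡ 2421 (mod 3953)
σ^7 mod 3953 = 2421 matches m.

accept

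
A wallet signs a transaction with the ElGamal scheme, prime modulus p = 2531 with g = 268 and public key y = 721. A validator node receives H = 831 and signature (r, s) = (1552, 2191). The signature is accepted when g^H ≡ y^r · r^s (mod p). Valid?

yes

Left side g^H mod p:
Squares mod 2531: 268^1≡268, 268^2≡956, 268^4≡245, 268^8≡1812, 268^16≡637, 268^32≡809, 268^64≡1483, 268^128≡2381, 268^256≡2252, 268^512≡1911
831 = 512 + 256 + 32 + 16 + 8 + 4 + 2 + 1, so 268^831 ≡ 1911·2252·809·637·1812·245·956·268 ≡ 1161 (mod 2531)
Right side y^r · r^s mod p:
Squares mod 2531: 721^1≡721, 721^2≡986, 721^4≡292, 721^8≡1741, 721^16≡1474, 721^32≡1078, 721^64≡355, 721^128≡2006, 721^256≡2277, 721^512≡1241, 721^1024≡1233
1552 = 1024 + 512 + 16, so 721^1552 ≡ 1233·1241·1474 ≡ 554 (mod 2531)
Squares mod 2531: 1552^1≡1552, 1552^2≡1723, 1552^4≡2397, 1552^8≡239, 1552^16≡1439, 1552^32≡363, 1552^64≡157, 1552^128≡1870, 1552^256≡1589, 1552^512≡1514, 1552^1024≡1641, 1552^2048≡2428
2191 = 2048 + 128 + 8 + 4 + 2 + 1, so 1552^2191 ≡ 2428·1870·239·2397·1723·1552 ≡ 2227 (mod 2531)
554·2227 = 1233758 ≡ 1161 (mod 2531)
1161 ≡ 1161 (mod 2531), so the signature is genuine.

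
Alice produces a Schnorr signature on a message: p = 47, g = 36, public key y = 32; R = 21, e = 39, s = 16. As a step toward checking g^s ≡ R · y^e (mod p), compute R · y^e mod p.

3

32^2 = 1024 ≡ 37
32^4 ≡ 37^2 = 1369 ≡ 6
32^8 ≡ 6^2 = 36
32^16 ≡ 36^2 = 1296 ≡ 27
32^32 ≡ 27^2 = 729 ≡ 24
39 = 32 + 4 + 2 + 1, so 32^39 ≡ 24·6·37·32 ≡ 27 (mod 47)
R · y^e ≡ 21·27 = 567 ≡ 3 (mod 47)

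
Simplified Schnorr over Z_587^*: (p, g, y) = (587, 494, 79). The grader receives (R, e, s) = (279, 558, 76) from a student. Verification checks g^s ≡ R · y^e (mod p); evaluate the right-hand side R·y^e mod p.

283

79^2 = 6241 ≡ 371
79^4 ≡ 371^2 = 137641 ≡ 283
79^8 ≡ 283^2 = 80089 ≡ 257
79^16 ≡ 257^2 = 66049 ≡ 305
79^32 ≡ 305^2 = 93025 ≡ 279
79^64 ≡ 279^2 = 77841 ≡ 357
79^128 ≡ 357^2 = 127449 ≡ 70
79^256 ≡ 70^2 = 4900 ≡ 204
79^512 ≡ 204^2 = 41616 ≡ 526
558 = 512 + 32 + 8 + 4 + 2, so 79^558 ≡ 526·279·257·283·371 ≡ 527 (mod 587)
R · y^e ≡ 279·527 = 147033 ≡ 283 (mod 587)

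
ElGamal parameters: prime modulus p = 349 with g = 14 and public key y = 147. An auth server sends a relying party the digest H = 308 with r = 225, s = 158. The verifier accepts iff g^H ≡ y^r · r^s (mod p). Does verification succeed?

Left side g^H mod p:
14^2 = 196
14^4 ≡ 196^2 = 38416 ≡ 26
14^8 ≡ 26^2 = 676 ≡ 327
14^16 ≡ 327^2 = 106929 ≡ 135
14^32 ≡ 135^2 = 18225 ≡ 77
14^64 ≡ 77^2 = 5929 ≡ 345
14^128 ≡ 345^2 = 119025 ≡ 16
14^256 ≡ 16^2 = 256
308 = 256 + 32 + 16 + 4, so 14^308 ≡ 256·77·135·26 ≡ 219 (mod 349)
Right side y^r · r^s mod p:
147^2 = 21609 ≡ 320
147^4 ≡ 320^2 = 102400 ≡ 143
147^8 ≡ 143^2 = 20449 ≡ 207
147^16 ≡ 207^2 = 42849 ≡ 271
147^32 ≡ 271^2 = 73441 ≡ 151
147^64 ≡ 151^2 = 22801 ≡ 116
147^128 ≡ 116^2 = 13456 ≡ 194
225 = 128 + 64 + 32 + 1, so 147^225 ≡ 194·116·151·147 ≡ 31 (mod 349)
225^2 = 50625 ≡ 20
225^4 ≡ 20^2 = 400 ≡ 51
225^8 ≡ 51^2 = 2601 ≡ 158
225^16 ≡ 158^2 = 24964 ≡ 185
225^32 ≡ 185^2 = 34225 ≡ 23
225^64 ≡ 23^2 = 529 ≡ 180
225^128 ≡ 180^2 = 32400 ≡ 292
158 = 128 + 16 + 8 + 4 + 2, so 225^158 ≡ 292·185·158·51·20 ≡ 266 (mod 349)
31·266 = 8246 ≡ 219 (mod 349)
219 ≡ 219 (mod 349), so the signature is genuine.

passes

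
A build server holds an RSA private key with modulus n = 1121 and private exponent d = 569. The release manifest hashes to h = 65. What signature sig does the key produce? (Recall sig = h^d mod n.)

h^2 ≡ 65^2 = 4225 ≡ 862
h^4 ≡ 862^2 = 743044 ≡ 942
h^8 ≡ 942^2 = 887364 ≡ 653
h^16 ≡ 653^2 = 426409 ≡ 429
h^32 ≡ 429^2 = 184041 ≡ 197
h^64 ≡ 197^2 = 38809 ≡ 695
h^128 ≡ 695^2 = 483025 ≡ 995
h^256 ≡ 995^2 = 990025 ≡ 182
h^512 ≡ 182^2 = 33124 ≡ 615
569 = 512 + 32 + 16 + 8 + 1, so h^569 ≡ 615·197·429·653·65 ≡ 1076 (mod 1121)

1076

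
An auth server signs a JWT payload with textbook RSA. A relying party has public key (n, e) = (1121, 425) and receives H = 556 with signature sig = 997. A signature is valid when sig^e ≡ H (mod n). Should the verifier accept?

sig^2 ≡ 997^2 = 994009 ≡ 803
sig^4 ≡ 803^2 = 644809 ≡ 234
sig^8 ≡ 234^2 = 54756 ≡ 948
sig^16 ≡ 948^2 = 898704 ≡ 783
sig^32 ≡ 783^2 = 613089 ≡ 1023
sig^64 ≡ 1023^2 = 1046529 ≡ 636
sig^128 ≡ 636^2 = 404496 ≡ 936
sig^256 ≡ 936^2 = 876096 ≡ 595
425 = 256 + 128 + 32 + 8 + 1, so sig^425 ≡ 595·936·1023·948·997 ≡ 556 (mod 1121)
sig^425 mod 1121 = 556 matches H.

accept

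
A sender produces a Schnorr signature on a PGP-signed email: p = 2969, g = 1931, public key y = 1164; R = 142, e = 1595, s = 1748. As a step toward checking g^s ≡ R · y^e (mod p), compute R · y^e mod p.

1164^2 = 1354896 ≡ 1032
1164^4 ≡ 1032^2 = 1065024 ≡ 2122
1164^8 ≡ 2122^2 = 4502884 ≡ 1880
1164^16 ≡ 1880^2 = 3534400 ≡ 1290
1164^32 ≡ 1290^2 = 1664100 ≡ 1460
1164^64 ≡ 1460^2 = 2131600 ≡ 2827
1164^128 ≡ 2827^2 = 7991929 ≡ 2350
1164^256 ≡ 2350^2 = 5522500 ≡ 160
1164^512 ≡ 160^2 = 25600 ≡ 1848
1164^1024 ≡ 1848^2 = 3415104 ≡ 754
1595 = 1024 + 512 + 32 + 16 + 8 + 2 + 1, so 1164^1595 ≡ 754·1848·1460·1290·1880·1032·1164 ≡ 2769 (mod 2969)
R · y^e ≡ 142·2769 = 393198 ≡ 1290 (mod 2969)

1290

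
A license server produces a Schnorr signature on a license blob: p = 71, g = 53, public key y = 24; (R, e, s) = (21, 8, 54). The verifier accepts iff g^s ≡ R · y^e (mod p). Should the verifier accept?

reject

g^s mod p:
53^2 = 2809 ≡ 40
53^4 ≡ 40^2 = 1600 ≡ 38
53^8 ≡ 38^2 = 1444 ≡ 24
53^16 ≡ 24^2 = 576 ≡ 8
53^32 ≡ 8^2 = 64
54 = 32 + 16 + 4 + 2, so 53^54 ≡ 64·8·38·40 ≡ 9 (mod 71)
R · y^e mod p:
24^2 = 576 ≡ 8
24^4 ≡ 8^2 = 64
24^8 ≡ 64^2 = 4096 ≡ 49
21·49 = 1029 ≡ 35 (mod 71)
9 ≠ 35; the check fails.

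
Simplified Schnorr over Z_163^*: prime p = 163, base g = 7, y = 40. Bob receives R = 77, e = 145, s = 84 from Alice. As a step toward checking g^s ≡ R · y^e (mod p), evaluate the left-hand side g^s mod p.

146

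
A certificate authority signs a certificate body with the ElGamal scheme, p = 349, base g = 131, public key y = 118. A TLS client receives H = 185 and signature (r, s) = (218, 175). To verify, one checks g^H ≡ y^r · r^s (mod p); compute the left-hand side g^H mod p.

131^185 mod 349 = 339

339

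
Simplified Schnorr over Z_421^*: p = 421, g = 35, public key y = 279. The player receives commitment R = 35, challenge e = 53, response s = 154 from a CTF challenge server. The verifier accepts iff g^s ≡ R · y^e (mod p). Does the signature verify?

verifies

g^s mod p:
35^2 = 1225 ≡ 383
35^4 ≡ 383^2 = 146689 ≡ 181
35^8 ≡ 181^2 = 32761 ≡ 344
35^16 ≡ 344^2 = 118336 ≡ 35
35^32 ≡ 35^2 = 1225 ≡ 383
35^64 ≡ 383^2 = 146689 ≡ 181
35^128 ≡ 181^2 = 32761 ≡ 344
154 = 128 + 16 + 8 + 2, so 35^154 ≡ 344·35·344·383 ≡ 181 (mod 421)
R · y^e mod p:
279^2 = 77841 ≡ 377
279^4 ≡ 377^2 = 142129 ≡ 252
279^8 ≡ 252^2 = 63504 ≡ 354
279^16 ≡ 354^2 = 125316 ≡ 279
279^32 ≡ 279^2 = 77841 ≡ 377
53 = 32 + 16 + 4 + 1, so 279^53 ≡ 377·279·252·279 ≡ 354 (mod 421)
35·354 = 12390 ≡ 181 (mod 421)
181 ≡ 181 (mod 421); signature holds.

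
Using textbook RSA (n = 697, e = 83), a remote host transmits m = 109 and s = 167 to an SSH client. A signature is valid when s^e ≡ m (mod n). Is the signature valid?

valid

s^2 ≡ 167^2 = 27889 ≡ 9
s^4 ≡ 9^2 = 81
s^8 ≡ 81^2 = 6561 ≡ 288
s^16 ≡ 288^2 = 82944 ≡ 1
s^32 ≡ 1^2 = 1
s^64 ≡ 1^2 = 1
83 = 64 + 16 + 2 + 1, so s^83 ≡ 1·1·9·167 ≡ 109 (mod 697)
s^83 mod 697 = 109 matches m.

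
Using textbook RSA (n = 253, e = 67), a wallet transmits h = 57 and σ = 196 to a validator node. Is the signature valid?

σ^2 ≡ 196^2 = 38416 ≡ 213
σ^4 ≡ 213^2 = 45369 ≡ 82
σ^8 ≡ 82^2 = 6724 ≡ 146
σ^16 ≡ 146^2 = 21316 ≡ 64
σ^32 ≡ 64^2 = 4096 ≡ 48
σ^64 ≡ 48^2 = 2304 ≡ 27
67 = 64 + 2 + 1, so σ^67 ≡ 27·213·196 ≡ 81 (mod 253)
81 ≠ 57, so verification fails.

invalid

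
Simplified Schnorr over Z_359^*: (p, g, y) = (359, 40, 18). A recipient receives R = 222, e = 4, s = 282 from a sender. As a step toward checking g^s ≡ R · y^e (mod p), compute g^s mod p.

187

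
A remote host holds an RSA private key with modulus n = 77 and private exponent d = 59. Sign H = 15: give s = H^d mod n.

Squares mod 77: H^1≡15, H^2≡71, H^4≡36, H^8≡64, H^16≡15, H^32≡71
59 = 32 + 16 + 8 + 2 + 1, so H^59 ≡ 71·15·64·71·15 ≡ 36 (mod 77)

36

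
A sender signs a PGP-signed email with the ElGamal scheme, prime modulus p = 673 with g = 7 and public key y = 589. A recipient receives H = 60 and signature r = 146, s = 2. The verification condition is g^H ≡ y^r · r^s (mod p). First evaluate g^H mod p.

7^2 = 49
7^4 ≡ 49^2 = 2401 ≡ 382
7^8 ≡ 382^2 = 145924 ≡ 556
7^16 ≡ 556^2 = 309136 ≡ 229
7^32 ≡ 229^2 = 52441 ≡ 620
60 = 32 + 16 + 8 + 4, so 7^60 ≡ 620·229·556·382 ≡ 291 (mod 673)

291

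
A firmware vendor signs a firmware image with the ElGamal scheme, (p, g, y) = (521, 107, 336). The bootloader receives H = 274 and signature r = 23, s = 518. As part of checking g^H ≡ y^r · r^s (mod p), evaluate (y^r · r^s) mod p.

Squares mod 521: 336^1≡336, 336^2≡360, 336^4≡392, 336^8≡490, 336^16≡440
23 = 16 + 4 + 2 + 1, so 336^23 ≡ 440·392·360·336 ≡ 468 (mod 521)
Squares mod 521: 23^1≡23, 23^2≡8, 23^4≡64, 23^8≡449, 23^16≡495, 23^32≡155, 23^64≡59, 23^128≡355, 23^256≡464, 23^512≡123
518 = 512 + 4 + 2, so 23^518 ≡ 123·64·8 ≡ 456 (mod 521)
y^r · r^s ≡ 468·456 = 213408 ≡ 319 (mod 521)

319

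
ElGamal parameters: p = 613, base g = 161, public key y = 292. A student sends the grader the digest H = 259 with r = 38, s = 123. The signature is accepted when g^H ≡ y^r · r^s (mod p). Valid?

no

Left side g^H mod p:
161^2 = 25921 ≡ 175
161^4 ≡ 175^2 = 30625 ≡ 588
161^8 ≡ 588^2 = 345744 ≡ 12
161^16 ≡ 12^2 = 144
161^32 ≡ 144^2 = 20736 ≡ 507
161^64 ≡ 507^2 = 257049 ≡ 202
161^128 ≡ 202^2 = 40804 ≡ 346
161^256 ≡ 346^2 = 119716 ≡ 181
259 = 256 + 2 + 1, so 161^259 ≡ 181·175·161 ≡ 128 (mod 613)
Right side y^r · r^s mod p:
292^2 = 85264 ≡ 57
292^4 ≡ 57^2 = 3249 ≡ 184
292^8 ≡ 184^2 = 33856 ≡ 141
292^16 ≡ 141^2 = 19881 ≡ 265
292^32 ≡ 265^2 = 70225 ≡ 343
38 = 32 + 4 + 2, so 292^38 ≡ 343·184·57 ≡ 300 (mod 613)
38^2 = 1444 ≡ 218
38^4 ≡ 218^2 = 47524 ≡ 323
38^8 ≡ 323^2 = 104329 ≡ 119
38^16 ≡ 119^2 = 14161 ≡ 62
38^32 ≡ 62^2 = 3844 ≡ 166
38^64 ≡ 166^2 = 27556 ≡ 584
123 = 64 + 32 + 16 + 8 + 2 + 1, so 38^123 ≡ 584·166·62·119·218·38 ≡ 279 (mod 613)
300·279 = 83700 ≡ 332 (mod 613)
128 ≠ 332, so verification fails.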